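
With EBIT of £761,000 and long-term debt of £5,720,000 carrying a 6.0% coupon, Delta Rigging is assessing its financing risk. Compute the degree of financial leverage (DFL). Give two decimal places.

Annual interest charges come to £343,200.00.
Degree of financial leverage = EBIT / (EBIT − interest) = £761,000 / £417,800.00 = 1.8214.

1.82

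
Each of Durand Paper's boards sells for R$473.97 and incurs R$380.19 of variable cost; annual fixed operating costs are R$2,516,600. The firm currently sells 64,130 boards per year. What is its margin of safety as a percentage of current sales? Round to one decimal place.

58.2%

Unit CM = price − variable cost = R$473.97 − R$380.19 = R$93.78. Break-even units = R$2,516,600 ÷ R$93.78 = 26,835.15; break-even revenue = 26,835.15 × R$473.97 = R$12,719,054.19.
Current sales = 64,130 × R$473.97 = R$30,395,696.10.
Margin of safety = (R$30,395,696.10 − R$12,719,054.19) ÷ R$30,395,696.10 = 58.2%.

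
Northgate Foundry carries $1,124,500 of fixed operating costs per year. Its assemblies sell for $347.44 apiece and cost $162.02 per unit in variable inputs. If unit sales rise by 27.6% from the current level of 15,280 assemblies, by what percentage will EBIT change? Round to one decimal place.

+45.8%

Total contribution margin = 15,280 × $185.42 = $2,833,217.60.
Operating income = contribution − fixed costs = $2,833,217.60 − $1,124,500 = $1,708,717.60.
So DOL = total CM / EBIT = $2,833,217.60 / $1,708,717.60 = 1.6581.
Operating income changes by 1.6581 × +27.6% = +45.8%.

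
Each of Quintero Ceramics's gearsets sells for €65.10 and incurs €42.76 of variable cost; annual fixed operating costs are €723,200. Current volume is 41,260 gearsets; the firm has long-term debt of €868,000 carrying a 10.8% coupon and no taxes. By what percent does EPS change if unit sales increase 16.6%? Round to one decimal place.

Total contribution margin = 41,260 × €22.34 = €921,748.40.
EBIT = €921,748.40 − €723,200 = €198,548.40.
After interest of €93,744.00, pre-tax earnings = €104,804.40.
Degree of combined leverage = contribution ÷ (EBIT − I) = €921,748.40 ÷ €104,804.40 = 8.7949.
%ΔEPS = DCL × %ΔSales = 8.7949 × +16.6% = +146.0%.

+146.0%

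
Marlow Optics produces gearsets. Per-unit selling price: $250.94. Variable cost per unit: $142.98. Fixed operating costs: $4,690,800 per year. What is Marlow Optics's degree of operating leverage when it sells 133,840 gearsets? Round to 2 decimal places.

At 133,840 units, contribution = 133,840 × $107.96 = $14,449,366.40.
EBIT = $14,449,366.40 − $4,690,800 = $9,758,566.40.
DOL = contribution ÷ EBIT = $14,449,366.40 ÷ $9,758,566.40 = 1.4807.

1.48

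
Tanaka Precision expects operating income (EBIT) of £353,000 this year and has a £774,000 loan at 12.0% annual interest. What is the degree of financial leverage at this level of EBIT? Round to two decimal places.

1.36

Interest = £92,880.00.
Degree of financial leverage = EBIT / (EBIT − interest) = £353,000 / £260,120.00 = 1.3571.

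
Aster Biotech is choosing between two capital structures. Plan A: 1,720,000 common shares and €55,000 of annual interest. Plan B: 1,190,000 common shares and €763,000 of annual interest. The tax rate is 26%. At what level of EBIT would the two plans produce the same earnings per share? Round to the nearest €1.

€2,352,660

Set EPS_A = EPS_B: (EBIT − €55,000)(1 − 0.26) ÷ 1,720,000 = (EBIT − €763,000)(1 − 0.26) ÷ 1,190,000.
Cancelling (1 − t) and cross-multiplying: 1,190,000·(EBIT − 55,000) = 1,720,000·(EBIT − 763,000).
Solving, EBIT = (763,000·1,720,000 − 55,000·1,190,000) / (1,720,000 − 1,190,000) = 1,246,910,000,000 / 530,000 = 2,352,660.38.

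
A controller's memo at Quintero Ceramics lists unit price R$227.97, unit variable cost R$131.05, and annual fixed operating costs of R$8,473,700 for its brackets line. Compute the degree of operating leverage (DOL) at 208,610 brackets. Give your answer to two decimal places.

Total contribution margin = 208,610 × R$96.92 = R$20,218,481.20.
Subtracting fixed costs: EBIT = R$20,218,481.20 − R$8,473,700 = R$11,744,781.20.
DOL = contribution ÷ EBIT = R$20,218,481.20 ÷ R$11,744,781.20 = 1.7215.

1.72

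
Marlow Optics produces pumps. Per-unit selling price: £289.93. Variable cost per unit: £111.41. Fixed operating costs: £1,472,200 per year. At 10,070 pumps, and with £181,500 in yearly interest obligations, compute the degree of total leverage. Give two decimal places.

Contribution at this volume is 10,070 × £178.52 = £1,797,696.40.
EBIT = £1,797,696.40 − £1,472,200 = £325,496.40. Interest = £181,500.00.
DOL = £1,797,696.40 ÷ £325,496.40 = 5.5229; DFL = £325,496.40 ÷ £143,996.40 = 2.2604.
DCL = DOL × DFL = 5.5229 × 2.2604 = 12.4840.

12.48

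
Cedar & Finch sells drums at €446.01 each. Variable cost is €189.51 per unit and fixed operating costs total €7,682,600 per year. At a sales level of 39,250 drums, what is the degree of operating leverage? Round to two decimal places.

4.22

Contribution at this volume is 39,250 × €256.50 = €10,067,625.00.
EBIT = €10,067,625.00 − €7,682,600 = €2,385,025.00.
So DOL = total CM / EBIT = €10,067,625.00 / €2,385,025.00 = 4.2212.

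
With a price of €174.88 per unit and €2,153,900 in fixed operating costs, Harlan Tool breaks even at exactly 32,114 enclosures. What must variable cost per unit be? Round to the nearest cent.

€107.81

At break-even, FC = Q × (P − VC), so P − VC = €2,153,900 ÷ 32,114 = €67.0704.
Variable cost per unit = €174.88 − €67.0704 = €107.81.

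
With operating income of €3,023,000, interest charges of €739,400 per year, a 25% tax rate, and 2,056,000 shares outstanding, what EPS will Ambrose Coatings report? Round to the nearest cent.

€0.83

Pre-tax income = €3,023,000 − €739,400.00 = €2,283,600.00.
After tax at 25%: net income = €2,283,600.00 × 0.75 = €1,712,700.00.
Per share: €1,712,700.00 / 2,056,000 shares = €0.83.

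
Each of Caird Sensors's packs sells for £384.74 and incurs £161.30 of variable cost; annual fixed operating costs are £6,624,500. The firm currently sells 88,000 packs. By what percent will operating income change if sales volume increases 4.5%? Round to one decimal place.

+6.8%

Contribution at this volume is 88,000 × £223.44 = £19,662,720.00.
EBIT = £19,662,720.00 − £6,624,500 = £13,038,220.00.
Degree of operating leverage = £19,662,720.00 / £13,038,220.00 = 1.5081.
Operating income changes by 1.5081 × +4.5% = +6.8%.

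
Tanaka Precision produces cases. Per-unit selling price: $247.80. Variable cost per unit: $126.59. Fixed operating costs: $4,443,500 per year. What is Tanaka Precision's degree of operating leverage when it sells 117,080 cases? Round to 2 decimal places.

At 117,080 units, contribution = 117,080 × $121.21 = $14,191,266.80.
Operating income = contribution − fixed costs = $14,191,266.80 − $4,443,500 = $9,747,766.80.
DOL = contribution ÷ EBIT = $14,191,266.80 ÷ $9,747,766.80 = 1.4558.

1.46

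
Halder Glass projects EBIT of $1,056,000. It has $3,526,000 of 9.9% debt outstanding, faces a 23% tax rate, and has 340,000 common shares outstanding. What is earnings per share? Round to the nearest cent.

$1.60

Interest = $349,074.00, so EBT = $1,056,000 − $349,074.00 = $706,926.00.
After tax at 23%: net income = $706,926.00 × 0.77 = $544,333.02.
EPS = $544,333.02 ÷ 340,000 = $1.60.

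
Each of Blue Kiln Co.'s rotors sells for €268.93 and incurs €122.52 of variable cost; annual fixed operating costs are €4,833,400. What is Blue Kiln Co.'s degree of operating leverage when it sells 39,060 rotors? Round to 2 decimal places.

At 39,060 units, contribution = 39,060 × €146.41 = €5,718,774.60.
Subtracting fixed costs: EBIT = €5,718,774.60 − €4,833,400 = €885,374.60.
DOL = contribution ÷ EBIT = €5,718,774.60 ÷ €885,374.60 = 6.4592.

6.46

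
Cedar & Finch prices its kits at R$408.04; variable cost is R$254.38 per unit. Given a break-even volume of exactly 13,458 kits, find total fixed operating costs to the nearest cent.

Unit CM = price − variable cost = R$408.04 − R$254.38 = R$153.66.
Since BE = FC / CM, FC = 13,458 × R$153.66 = R$2,067,956.28.

R$2,067,956.28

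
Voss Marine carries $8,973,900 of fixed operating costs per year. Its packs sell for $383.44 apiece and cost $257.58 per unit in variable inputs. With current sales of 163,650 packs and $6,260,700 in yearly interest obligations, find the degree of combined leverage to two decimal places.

At 163,650 units, contribution = 163,650 × $125.86 = $20,596,989.00.
Operating income = contribution − fixed costs = $20,596,989.00 − $8,973,900 = $11,623,089.00. Interest = $6,260,700.00, so EBIT − I = $5,362,389.00.
DCL = contribution ÷ (EBIT − I) = $20,596,989.00 ÷ $5,362,389.00 = 3.8410.

3.84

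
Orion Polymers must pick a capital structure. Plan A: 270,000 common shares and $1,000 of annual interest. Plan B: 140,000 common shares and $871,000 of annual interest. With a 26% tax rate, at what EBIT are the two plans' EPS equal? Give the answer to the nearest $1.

$1,807,923

Set EPS_A = EPS_B: (EBIT − $1,000)(1 − 0.26) ÷ 270,000 = (EBIT − $871,000)(1 − 0.26) ÷ 140,000.
The (1 − t) factor cancels: (EBIT − 1,000) × 140,000 = (EBIT − 871,000) × 270,000.
Solving, EBIT = (871,000·270,000 − 1,000·140,000) / (270,000 − 140,000) = 235,030,000,000 / 130,000 = 1,807,923.08.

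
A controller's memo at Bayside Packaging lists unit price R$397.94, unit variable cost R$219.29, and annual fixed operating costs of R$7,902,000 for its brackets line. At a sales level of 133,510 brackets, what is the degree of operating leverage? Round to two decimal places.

Contribution at this volume is 133,510 × R$178.65 = R$23,851,561.50.
EBIT = R$23,851,561.50 − R$7,902,000 = R$15,949,561.50.
So DOL = total CM / EBIT = R$23,851,561.50 / R$15,949,561.50 = 1.4954.

1.50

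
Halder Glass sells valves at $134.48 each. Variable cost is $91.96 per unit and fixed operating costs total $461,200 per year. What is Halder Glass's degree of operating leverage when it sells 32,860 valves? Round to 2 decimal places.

1.49

At 32,860 units, contribution = 32,860 × $42.52 = $1,397,207.20.
EBIT = $1,397,207.20 − $461,200 = $936,007.20.
Degree of operating leverage = $1,397,207.20 / $936,007.20 = 1.4927.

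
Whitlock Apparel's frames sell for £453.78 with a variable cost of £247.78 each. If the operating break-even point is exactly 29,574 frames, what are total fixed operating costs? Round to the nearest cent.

£6,092,244.00

Contribution margin per unit = £453.78 − £247.78 = £206.00.
Fixed costs = break-even units × CM = 29,574 × £206.00 = £6,092,244.00.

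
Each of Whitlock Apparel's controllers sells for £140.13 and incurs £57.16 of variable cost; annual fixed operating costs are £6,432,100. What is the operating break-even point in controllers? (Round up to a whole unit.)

77,524 controllers

Contribution margin per unit = £140.13 − £57.16 = £82.97.
Break-even volume = fixed costs ÷ CM per unit = £6,432,100 ÷ £82.97 = 77,523.20, so 77,524 controllers.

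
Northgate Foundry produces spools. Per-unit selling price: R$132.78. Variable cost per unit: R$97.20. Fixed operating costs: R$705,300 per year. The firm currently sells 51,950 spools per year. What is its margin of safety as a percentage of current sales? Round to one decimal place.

Contribution margin per unit = R$132.78 − R$97.20 = R$35.58. Break-even units = R$705,300 ÷ R$35.58 = 19,822.93; break-even revenue = 19,822.93 × R$132.78 = R$2,632,089.21.
Current sales = 51,950 × R$132.78 = R$6,897,921.00.
Margin of safety = (R$6,897,921.00 − R$2,632,089.21) ÷ R$6,897,921.00 = 61.8%.

61.8%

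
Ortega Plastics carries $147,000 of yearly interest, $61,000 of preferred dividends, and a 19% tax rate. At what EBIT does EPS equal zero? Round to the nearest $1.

Preferred dividends are paid after tax, so their pre-tax equivalent is $61,000 ÷ (1 − 0.19) = $75,308.64.
Financial break-even EBIT = interest + D_p ÷ (1 − t) = $147,000 + $75,308.64 = $222,308.64.

$222,309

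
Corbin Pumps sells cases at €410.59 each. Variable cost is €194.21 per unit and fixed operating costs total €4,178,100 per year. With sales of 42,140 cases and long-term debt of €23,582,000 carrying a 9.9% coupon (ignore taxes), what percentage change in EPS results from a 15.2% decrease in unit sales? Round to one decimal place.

-53.2%

At 42,140 units, contribution = 42,140 × €216.38 = €9,118,253.20.
Operating income = contribution − fixed costs = €9,118,253.20 − €4,178,100 = €4,940,153.20.
Interest = €2,334,618.00, so EBIT − I = €2,605,535.20.
Degree of combined leverage = contribution ÷ (EBIT − I) = €9,118,253.20 ÷ €2,605,535.20 = 3.4996.
%ΔEPS = DCL × %ΔSales = 3.4996 × -15.2% = -53.2%.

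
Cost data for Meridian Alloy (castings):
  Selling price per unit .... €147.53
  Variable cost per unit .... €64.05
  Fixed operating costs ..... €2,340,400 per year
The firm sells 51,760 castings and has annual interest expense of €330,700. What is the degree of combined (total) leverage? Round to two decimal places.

2.62

Contribution at this volume is 51,760 × €83.48 = €4,320,924.80.
EBIT = €4,320,924.80 − €2,340,400 = €1,980,524.80. Interest = €330,700.00, so EBIT − I = €1,649,824.80.
DCL = contribution ÷ (EBIT − I) = €4,320,924.80 ÷ €1,649,824.80 = 2.6190.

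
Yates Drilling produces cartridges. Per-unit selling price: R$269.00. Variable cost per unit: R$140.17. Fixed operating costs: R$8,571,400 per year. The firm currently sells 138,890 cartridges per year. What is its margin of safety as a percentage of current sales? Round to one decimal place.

Unit CM = price − variable cost = R$269.00 − R$140.17 = R$128.83. Break-even units = R$8,571,400 ÷ R$128.83 = 66,532.64; break-even revenue = 66,532.64 × R$269.00 = R$17,897,280.14.
Current sales = 138,890 × R$269.00 = R$37,361,410.00.
Margin of safety = (R$37,361,410.00 − R$17,897,280.14) ÷ R$37,361,410.00 = 52.1%.

52.1%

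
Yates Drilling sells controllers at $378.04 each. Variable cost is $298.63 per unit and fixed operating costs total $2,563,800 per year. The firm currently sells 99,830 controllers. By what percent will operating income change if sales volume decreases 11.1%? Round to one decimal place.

Contribution at this volume is 99,830 × $79.41 = $7,927,500.30.
Operating income = contribution − fixed costs = $7,927,500.30 − $2,563,800 = $5,363,700.30.
DOL = contribution ÷ EBIT = $7,927,500.30 ÷ $5,363,700.30 = 1.4780.
Operating income changes by 1.4780 × -11.1% = -16.4%.

-16.4%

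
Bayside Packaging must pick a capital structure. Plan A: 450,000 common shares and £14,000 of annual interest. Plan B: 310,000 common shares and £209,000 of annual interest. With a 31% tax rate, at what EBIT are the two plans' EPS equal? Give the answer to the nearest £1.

£640,786

Set EPS_A = EPS_B: (EBIT − £14,000)(1 − 0.31) ÷ 450,000 = (EBIT − £209,000)(1 − 0.31) ÷ 310,000.
Cancelling (1 − t) and cross-multiplying: 310,000·(EBIT − 14,000) = 450,000·(EBIT − 209,000).
EBIT × (450,000 − 310,000) = 209,000 × 450,000 − 14,000 × 310,000 = 89,710,000,000, so EBIT = 89,710,000,000 ÷ 140,000 = 640,785.71.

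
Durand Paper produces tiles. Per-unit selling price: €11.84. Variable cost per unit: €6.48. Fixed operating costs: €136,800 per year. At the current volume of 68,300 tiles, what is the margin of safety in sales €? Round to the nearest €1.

Unit CM = price − variable cost = €11.84 − €6.48 = €5.36. Break-even units = €136,800 ÷ €5.36 = 25,522.39; break-even revenue = 25,522.39 × €11.84 = €302,185.07.
Actual sales revenue = 68,300 × €11.84 = €808,672.00.
Margin of safety = €808,672.00 − €302,185.07 = €506,487.

€506,487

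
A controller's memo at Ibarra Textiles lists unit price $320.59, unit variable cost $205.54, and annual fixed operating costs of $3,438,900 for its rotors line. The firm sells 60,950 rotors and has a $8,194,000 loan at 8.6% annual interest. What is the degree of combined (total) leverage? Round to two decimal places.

2.44

At 60,950 units, contribution = 60,950 × $115.05 = $7,012,297.50.
EBIT = $7,012,297.50 − $3,438,900 = $3,573,397.50. Interest = $704,684.00.
DOL = $7,012,297.50 ÷ $3,573,397.50 = 1.9624; DFL = $3,573,397.50 ÷ $2,868,713.50 = 1.2456.
Combined leverage = 1.9624 × 1.2456 = 2.4444.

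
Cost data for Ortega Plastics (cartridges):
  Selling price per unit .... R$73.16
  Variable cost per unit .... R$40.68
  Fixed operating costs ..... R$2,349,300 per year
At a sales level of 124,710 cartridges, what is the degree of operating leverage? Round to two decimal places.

2.38

At 124,710 units, contribution = 124,710 × R$32.48 = R$4,050,580.80.
EBIT = R$4,050,580.80 − R$2,349,300 = R$1,701,280.80.
DOL = contribution ÷ EBIT = R$4,050,580.80 ÷ R$1,701,280.80 = 2.3809.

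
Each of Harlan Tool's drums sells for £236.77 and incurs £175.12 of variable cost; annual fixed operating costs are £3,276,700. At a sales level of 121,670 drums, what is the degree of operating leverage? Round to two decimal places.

At 121,670 units, contribution = 121,670 × £61.65 = £7,500,955.50.
Operating income = contribution − fixed costs = £7,500,955.50 − £3,276,700 = £4,224,255.50.
DOL = contribution ÷ EBIT = £7,500,955.50 ÷ £4,224,255.50 = 1.7757.

1.78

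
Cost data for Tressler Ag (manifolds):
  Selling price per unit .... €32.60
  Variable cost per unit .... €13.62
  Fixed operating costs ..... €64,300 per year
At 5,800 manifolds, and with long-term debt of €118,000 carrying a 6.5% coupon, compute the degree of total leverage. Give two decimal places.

2.89

Contribution at this volume is 5,800 × €18.98 = €110,084.00.
EBIT = €110,084.00 − €64,300 = €45,784.00. Interest = €7,670.00.
DOL = €110,084.00 ÷ €45,784.00 = 2.4044; DFL = €45,784.00 ÷ €38,114.00 = 1.2012.
Combined leverage = 2.4044 × 1.2012 = 2.8882.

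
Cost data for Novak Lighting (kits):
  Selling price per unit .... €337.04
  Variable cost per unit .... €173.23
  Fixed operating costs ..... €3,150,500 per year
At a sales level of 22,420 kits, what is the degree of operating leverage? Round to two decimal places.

Total contribution margin = 22,420 × €163.81 = €3,672,620.20.
EBIT = €3,672,620.20 − €3,150,500 = €522,120.20.
Degree of operating leverage = €3,672,620.20 / €522,120.20 = 7.0341.

7.03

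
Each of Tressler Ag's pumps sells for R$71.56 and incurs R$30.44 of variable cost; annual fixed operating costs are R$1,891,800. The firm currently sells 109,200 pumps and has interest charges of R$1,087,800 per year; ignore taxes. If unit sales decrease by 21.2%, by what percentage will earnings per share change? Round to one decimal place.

Contribution at this volume is 109,200 × R$41.12 = R$4,490,304.00.
EBIT = R$4,490,304.00 − R$1,891,800 = R$2,598,504.00.
Interest = R$1,087,800.00, so EBIT − I = R$1,510,704.00.
DCL = total CM / (EBIT − I) = R$4,490,304.00 / R$1,510,704.00 = 2.9723.
%ΔEPS = DCL × %ΔSales = 2.9723 × -21.2% = -63.0%.

-63.0%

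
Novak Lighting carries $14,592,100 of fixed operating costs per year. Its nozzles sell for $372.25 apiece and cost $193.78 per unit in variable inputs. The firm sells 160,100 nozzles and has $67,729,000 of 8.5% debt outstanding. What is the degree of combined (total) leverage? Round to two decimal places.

3.47

Total contribution margin = 160,100 × $178.47 = $28,573,047.00.
Subtracting fixed costs: EBIT = $28,573,047.00 − $14,592,100 = $13,980,947.00. Interest = $5,756,965.00.
DOL = $28,573,047.00 ÷ $13,980,947.00 = 2.0437; DFL = $13,980,947.00 ÷ $8,223,982.00 = 1.7000.
DCL = DOL × DFL = 2.0437 × 1.7000 = 3.4743.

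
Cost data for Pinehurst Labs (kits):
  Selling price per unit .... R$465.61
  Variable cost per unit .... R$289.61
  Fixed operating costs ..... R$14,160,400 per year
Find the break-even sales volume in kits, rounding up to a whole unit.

80,457 kits

Contribution margin per unit = R$465.61 − R$289.61 = R$176.00.
Units to break even: R$14,160,400 ÷ R$176.00 = 80,456.82, rounded up to 80,457.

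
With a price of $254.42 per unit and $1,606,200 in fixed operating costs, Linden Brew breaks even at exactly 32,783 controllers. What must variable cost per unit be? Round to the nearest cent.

$205.43

Contribution per unit must be FC / Q = $1,606,200 / 32,783 = $48.9949.
Variable cost per unit = $254.42 − $48.9949 = $205.43.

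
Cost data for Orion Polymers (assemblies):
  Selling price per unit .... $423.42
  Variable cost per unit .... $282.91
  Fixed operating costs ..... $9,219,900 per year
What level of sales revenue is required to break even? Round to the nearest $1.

$27,783,717

CM per unit = $423.42 − $282.91 = $140.51; CM ratio = $140.51 / $423.42 = 0.3318.
Break-even sales = FC ÷ CM ratio = $9,219,900 × $423.42 / $140.51 = $27,783,717.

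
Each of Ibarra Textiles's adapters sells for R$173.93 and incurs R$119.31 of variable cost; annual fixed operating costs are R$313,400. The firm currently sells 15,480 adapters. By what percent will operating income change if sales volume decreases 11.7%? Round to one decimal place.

-18.6%

Contribution at this volume is 15,480 × R$54.62 = R$845,517.60.
EBIT = R$845,517.60 − R$313,400 = R$532,117.60.
So DOL = total CM / EBIT = R$845,517.60 / R$532,117.60 = 1.5890.
So EBIT moves 1.5890 × (-11.7%) = -18.6%.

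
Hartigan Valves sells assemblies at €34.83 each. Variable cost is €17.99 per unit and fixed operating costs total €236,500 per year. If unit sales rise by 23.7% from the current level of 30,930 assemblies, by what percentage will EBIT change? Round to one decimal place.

Total contribution margin = 30,930 × €16.84 = €520,861.20.
Subtracting fixed costs: EBIT = €520,861.20 − €236,500 = €284,361.20.
Degree of operating leverage = €520,861.20 / €284,361.20 = 1.8317.
So EBIT moves 1.8317 × (+23.7%) = +43.4%.

+43.4%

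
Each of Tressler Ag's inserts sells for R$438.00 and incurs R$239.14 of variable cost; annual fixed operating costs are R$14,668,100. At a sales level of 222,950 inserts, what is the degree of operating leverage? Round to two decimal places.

At 222,950 units, contribution = 222,950 × R$198.86 = R$44,335,837.00.
EBIT = R$44,335,837.00 − R$14,668,100 = R$29,667,737.00.
So DOL = total CM / EBIT = R$44,335,837.00 / R$29,667,737.00 = 1.4944.

1.49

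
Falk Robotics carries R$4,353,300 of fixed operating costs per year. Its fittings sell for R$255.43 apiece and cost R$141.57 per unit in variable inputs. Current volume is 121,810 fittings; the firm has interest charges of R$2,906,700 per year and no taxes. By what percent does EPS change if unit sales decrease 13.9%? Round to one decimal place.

Contribution at this volume is 121,810 × R$113.86 = R$13,869,286.60.
EBIT = R$13,869,286.60 − R$4,353,300 = R$9,515,986.60.
Interest = R$2,906,700.00, so EBIT − I = R$6,609,286.60.
DCL = total CM / (EBIT − I) = R$13,869,286.60 / R$6,609,286.60 = 2.0985.
EPS therefore changes by 2.0985 × (-13.9%) = -29.2%.

-29.2%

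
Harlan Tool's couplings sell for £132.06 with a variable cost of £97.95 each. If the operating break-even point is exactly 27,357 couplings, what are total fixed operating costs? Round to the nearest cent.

Contribution margin per unit = £132.06 − £97.95 = £34.11.
Fixed costs = break-even units × CM = 27,357 × £34.11 = £933,147.27.

£933,147.27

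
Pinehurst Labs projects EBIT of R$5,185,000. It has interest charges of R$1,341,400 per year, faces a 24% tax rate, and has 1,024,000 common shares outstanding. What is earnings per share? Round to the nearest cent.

R$2.85

Interest = R$1,341,400.00, so EBT = R$5,185,000 − R$1,341,400.00 = R$3,843,600.00.
After tax at 24%: net income = R$3,843,600.00 × 0.76 = R$2,921,136.00.
Per share: R$2,921,136.00 / 1,024,000 shares = R$2.85.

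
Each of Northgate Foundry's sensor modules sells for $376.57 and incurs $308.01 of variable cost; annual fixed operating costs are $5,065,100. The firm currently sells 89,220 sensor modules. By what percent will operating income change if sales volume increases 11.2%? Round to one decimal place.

+65.1%

Total contribution margin = 89,220 × $68.56 = $6,116,923.20.
Subtracting fixed costs: EBIT = $6,116,923.20 − $5,065,100 = $1,051,823.20.
So DOL = total CM / EBIT = $6,116,923.20 / $1,051,823.20 = 5.8155.
Operating income changes by 5.8155 × +11.2% = +65.1%.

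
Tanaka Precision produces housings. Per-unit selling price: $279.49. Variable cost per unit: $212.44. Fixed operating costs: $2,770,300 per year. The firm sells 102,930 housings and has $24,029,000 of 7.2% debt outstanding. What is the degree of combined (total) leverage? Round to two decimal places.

2.87

At 102,930 units, contribution = 102,930 × $67.05 = $6,901,456.50.
Operating income = contribution − fixed costs = $6,901,456.50 − $2,770,300 = $4,131,156.50. Interest = $1,730,088.00.
DOL = $6,901,456.50 ÷ $4,131,156.50 = 1.6706; DFL = $4,131,156.50 ÷ $2,401,068.50 = 1.7205.
DCL = DOL × DFL = 1.6706 × 1.7205 = 2.8743.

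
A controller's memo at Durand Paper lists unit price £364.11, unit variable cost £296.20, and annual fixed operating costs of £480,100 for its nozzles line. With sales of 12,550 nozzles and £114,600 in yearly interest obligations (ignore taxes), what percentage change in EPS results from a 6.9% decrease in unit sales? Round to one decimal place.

-22.8%

Total contribution margin = 12,550 × £67.91 = £852,270.50.
Subtracting fixed costs: EBIT = £852,270.50 − £480,100 = £372,170.50.
Interest = £114,600.00, so EBIT − I = £257,570.50.
DCL = total CM / (EBIT − I) = £852,270.50 / £257,570.50 = 3.3089.
EPS therefore changes by 3.3089 × (-6.9%) = -22.8%.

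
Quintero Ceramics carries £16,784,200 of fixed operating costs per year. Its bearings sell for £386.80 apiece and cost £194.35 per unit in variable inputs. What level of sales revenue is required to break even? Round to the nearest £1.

£33,734,105

CM per unit = £386.80 − £194.35 = £192.45; CM ratio = £192.45 / £386.80 = 0.4975.
Break-even sales = FC ÷ CM ratio = £16,784,200 × £386.80 / £192.45 = £33,734,105.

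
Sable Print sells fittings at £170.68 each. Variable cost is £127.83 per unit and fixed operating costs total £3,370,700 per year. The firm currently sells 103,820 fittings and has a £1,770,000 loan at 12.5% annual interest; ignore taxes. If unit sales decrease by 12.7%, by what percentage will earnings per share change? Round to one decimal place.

-65.9%

At 103,820 units, contribution = 103,820 × £42.85 = £4,448,687.00.
Subtracting fixed costs: EBIT = £4,448,687.00 − £3,370,700 = £1,077,987.00.
After interest of £221,250.00, pre-tax earnings = £856,737.00.
Degree of combined leverage = contribution ÷ (EBIT − I) = £4,448,687.00 ÷ £856,737.00 = 5.1926.
%ΔEPS = DCL × %ΔSales = 5.1926 × -12.7% = -65.9%.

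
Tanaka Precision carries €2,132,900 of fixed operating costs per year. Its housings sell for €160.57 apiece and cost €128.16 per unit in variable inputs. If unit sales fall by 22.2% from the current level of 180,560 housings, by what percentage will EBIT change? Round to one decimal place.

-34.9%

Contribution at this volume is 180,560 × €32.41 = €5,851,949.60.
Subtracting fixed costs: EBIT = €5,851,949.60 − €2,132,900 = €3,719,049.60.
So DOL = total CM / EBIT = €5,851,949.60 / €3,719,049.60 = 1.5735.
%ΔEBIT = DOL × %ΔSales = 1.5735 × -22.2% = -34.9%.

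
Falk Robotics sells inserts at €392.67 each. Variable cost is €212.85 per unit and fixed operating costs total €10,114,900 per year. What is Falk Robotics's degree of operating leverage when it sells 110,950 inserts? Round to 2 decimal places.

Total contribution margin = 110,950 × €179.82 = €19,951,029.00.
EBIT = €19,951,029.00 − €10,114,900 = €9,836,129.00.
So DOL = total CM / EBIT = €19,951,029.00 / €9,836,129.00 = 2.0283.

2.03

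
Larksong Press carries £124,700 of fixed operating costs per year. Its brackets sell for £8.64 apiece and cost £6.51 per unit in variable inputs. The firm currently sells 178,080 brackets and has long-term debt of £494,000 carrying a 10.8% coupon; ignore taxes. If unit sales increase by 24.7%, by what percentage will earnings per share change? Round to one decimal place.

+46.6%

At 178,080 units, contribution = 178,080 × £2.13 = £379,310.40.
EBIT = £379,310.40 − £124,700 = £254,610.40.
After interest of £53,352.00, pre-tax earnings = £201,258.40.
DCL = total CM / (EBIT − I) = £379,310.40 / £201,258.40 = 1.8847.
%ΔEPS = DCL × %ΔSales = 1.8847 × +24.7% = +46.6%.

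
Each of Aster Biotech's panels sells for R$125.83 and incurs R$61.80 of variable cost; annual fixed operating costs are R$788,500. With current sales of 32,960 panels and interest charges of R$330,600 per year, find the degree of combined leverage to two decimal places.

2.13

At 32,960 units, contribution = 32,960 × R$64.03 = R$2,110,428.80.
Operating income = contribution − fixed costs = R$2,110,428.80 − R$788,500 = R$1,321,928.80. Interest = R$330,600.00.
DOL = R$2,110,428.80 ÷ R$1,321,928.80 = 1.5965; DFL = R$1,321,928.80 ÷ R$991,328.80 = 1.3335.
DCL = DOL × DFL = 1.5965 × 1.3335 = 2.1289.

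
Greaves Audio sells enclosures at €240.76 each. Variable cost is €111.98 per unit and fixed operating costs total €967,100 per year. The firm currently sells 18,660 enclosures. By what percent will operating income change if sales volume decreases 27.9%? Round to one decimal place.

Contribution at this volume is 18,660 × €128.78 = €2,403,034.80.
Operating income = contribution − fixed costs = €2,403,034.80 − €967,100 = €1,435,934.80.
Degree of operating leverage = €2,403,034.80 / €1,435,934.80 = 1.6735.
%ΔEBIT = DOL × %ΔSales = 1.6735 × -27.9% = -46.7%.

-46.7%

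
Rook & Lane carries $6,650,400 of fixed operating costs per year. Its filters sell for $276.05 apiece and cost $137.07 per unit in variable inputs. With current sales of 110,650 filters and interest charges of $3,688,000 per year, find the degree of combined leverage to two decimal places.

3.05

Total contribution margin = 110,650 × $138.98 = $15,378,137.00.
Operating income = contribution − fixed costs = $15,378,137.00 − $6,650,400 = $8,727,737.00. Interest = $3,688,000.00.
DOL = $15,378,137.00 ÷ $8,727,737.00 = 1.7620; DFL = $8,727,737.00 ÷ $5,039,737.00 = 1.7318.
Combined leverage = 1.7620 × 1.7318 = 3.0514.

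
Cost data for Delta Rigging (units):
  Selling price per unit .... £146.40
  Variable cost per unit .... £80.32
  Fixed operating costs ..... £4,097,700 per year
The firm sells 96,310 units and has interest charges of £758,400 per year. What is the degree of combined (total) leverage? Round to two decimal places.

Contribution at this volume is 96,310 × £66.08 = £6,364,164.80.
EBIT = £6,364,164.80 − £4,097,700 = £2,266,464.80. Interest = £758,400.00.
DOL = £6,364,164.80 ÷ £2,266,464.80 = 2.8080; DFL = £2,266,464.80 ÷ £1,508,064.80 = 1.5029.
DCL = DOL × DFL = 2.8080 × 1.5029 = 4.2201.

4.22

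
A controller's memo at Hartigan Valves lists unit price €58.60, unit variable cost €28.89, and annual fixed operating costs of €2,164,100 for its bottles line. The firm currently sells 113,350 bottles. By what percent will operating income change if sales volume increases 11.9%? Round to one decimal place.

Contribution at this volume is 113,350 × €29.71 = €3,367,628.50.
Subtracting fixed costs: EBIT = €3,367,628.50 − €2,164,100 = €1,203,528.50.
So DOL = total CM / EBIT = €3,367,628.50 / €1,203,528.50 = 2.7981.
%ΔEBIT = DOL × %ΔSales = 2.7981 × +11.9% = +33.3%.

+33.3%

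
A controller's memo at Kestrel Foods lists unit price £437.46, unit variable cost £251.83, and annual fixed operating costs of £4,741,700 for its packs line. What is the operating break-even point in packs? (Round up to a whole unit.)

Each unit contributes £437.46 − £251.83 = £185.63.
Break-even Q = £4,741,700 / £185.63 = 25,543.82 → 25,544 packs.

25,544 packs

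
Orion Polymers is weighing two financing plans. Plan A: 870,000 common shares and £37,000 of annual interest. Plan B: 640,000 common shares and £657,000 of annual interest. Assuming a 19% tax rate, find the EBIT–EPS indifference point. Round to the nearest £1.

At indifference, (EBIT − 37,000)(1 − t)/870,000 = (EBIT − 657,000)(1 − t)/640,000.
The (1 − t) factor cancels: (EBIT − 37,000) × 640,000 = (EBIT − 657,000) × 870,000.
EBIT × (870,000 − 640,000) = 657,000 × 870,000 − 37,000 × 640,000 = 547,910,000,000, so EBIT = 547,910,000,000 ÷ 230,000 = 2,382,217.39.

£2,382,217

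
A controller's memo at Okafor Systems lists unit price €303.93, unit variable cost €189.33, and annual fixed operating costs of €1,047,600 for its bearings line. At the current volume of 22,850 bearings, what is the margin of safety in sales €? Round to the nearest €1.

€4,166,467

Unit CM = price − variable cost = €303.93 − €189.33 = €114.60. Break-even units = €1,047,600 ÷ €114.60 = 9,141.36; break-even revenue = 9,141.36 × €303.93 = €2,778,333.93.
Actual sales revenue = 22,850 × €303.93 = €6,944,800.50.
Margin of safety = €6,944,800.50 − €2,778,333.93 = €4,166,467.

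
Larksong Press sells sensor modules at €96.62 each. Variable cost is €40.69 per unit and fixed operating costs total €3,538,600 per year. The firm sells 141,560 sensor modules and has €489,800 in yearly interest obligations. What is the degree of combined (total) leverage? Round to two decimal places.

At 141,560 units, contribution = 141,560 × €55.93 = €7,917,450.80.
Subtracting fixed costs: EBIT = €7,917,450.80 − €3,538,600 = €4,378,850.80. Interest = €489,800.00, so EBIT − I = €3,889,050.80.
Degree of total leverage = total CM / (EBIT − interest) = €7,917,450.80 / €3,889,050.80 = 2.0358.

2.04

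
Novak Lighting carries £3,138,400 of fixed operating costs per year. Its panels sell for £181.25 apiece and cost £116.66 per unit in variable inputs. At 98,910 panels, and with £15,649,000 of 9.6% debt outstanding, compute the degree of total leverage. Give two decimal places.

3.66

At 98,910 units, contribution = 98,910 × £64.59 = £6,388,596.90.
Operating income = contribution − fixed costs = £6,388,596.90 − £3,138,400 = £3,250,196.90. Interest = £1,502,304.00, so EBIT − I = £1,747,892.90.
Degree of total leverage = total CM / (EBIT − interest) = £6,388,596.90 / £1,747,892.90 = 3.6550.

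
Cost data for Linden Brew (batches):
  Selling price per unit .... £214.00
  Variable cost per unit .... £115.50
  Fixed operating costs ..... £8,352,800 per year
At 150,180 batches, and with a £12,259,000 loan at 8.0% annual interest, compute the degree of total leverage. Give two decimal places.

2.71

Contribution at this volume is 150,180 × £98.50 = £14,792,730.00.
Operating income = contribution − fixed costs = £14,792,730.00 − £8,352,800 = £6,439,930.00. Interest = £980,720.00, so EBIT − I = £5,459,210.00.
Degree of total leverage = total CM / (EBIT − interest) = £14,792,730.00 / £5,459,210.00 = 2.7097.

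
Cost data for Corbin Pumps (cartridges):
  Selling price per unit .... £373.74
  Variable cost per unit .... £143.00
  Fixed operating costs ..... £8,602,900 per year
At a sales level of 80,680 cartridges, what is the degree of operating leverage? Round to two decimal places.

1.86

At 80,680 units, contribution = 80,680 × £230.74 = £18,616,103.20.
Subtracting fixed costs: EBIT = £18,616,103.20 − £8,602,900 = £10,013,203.20.
DOL = contribution ÷ EBIT = £18,616,103.20 ÷ £10,013,203.20 = 1.8592.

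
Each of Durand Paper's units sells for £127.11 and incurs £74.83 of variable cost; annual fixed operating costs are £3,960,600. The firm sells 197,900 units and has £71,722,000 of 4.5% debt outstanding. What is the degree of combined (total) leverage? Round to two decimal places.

Contribution at this volume is 197,900 × £52.28 = £10,346,212.00.
Subtracting fixed costs: EBIT = £10,346,212.00 − £3,960,600 = £6,385,612.00. Interest = £3,227,490.00, so EBIT − I = £3,158,122.00.
Degree of total leverage = total CM / (EBIT − interest) = £10,346,212.00 / £3,158,122.00 = 3.2761.

3.28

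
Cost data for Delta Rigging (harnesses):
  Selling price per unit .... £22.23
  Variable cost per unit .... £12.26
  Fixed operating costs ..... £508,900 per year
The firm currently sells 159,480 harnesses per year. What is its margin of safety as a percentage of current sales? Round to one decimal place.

68.0%

Unit CM = price − variable cost = £22.23 − £12.26 = £9.97. Break-even units = £508,900 ÷ £9.97 = 51,043.13; break-even revenue = 51,043.13 × £22.23 = £1,134,688.77.
Current sales = 159,480 × £22.23 = £3,545,240.40.
Margin of safety = (£3,545,240.40 − £1,134,688.77) ÷ £3,545,240.40 = 68.0%.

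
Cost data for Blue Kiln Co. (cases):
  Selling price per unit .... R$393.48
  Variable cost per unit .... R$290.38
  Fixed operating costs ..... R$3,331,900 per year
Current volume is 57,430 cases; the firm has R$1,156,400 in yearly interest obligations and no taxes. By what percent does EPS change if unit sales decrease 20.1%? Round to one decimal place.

Contribution at this volume is 57,430 × R$103.10 = R$5,921,033.00.
Subtracting fixed costs: EBIT = R$5,921,033.00 − R$3,331,900 = R$2,589,133.00.
After interest of R$1,156,400.00, pre-tax earnings = R$1,432,733.00.
DCL = total CM / (EBIT − I) = R$5,921,033.00 / R$1,432,733.00 = 4.1327.
EPS therefore changes by 4.1327 × (-20.1%) = -83.1%.

-83.1%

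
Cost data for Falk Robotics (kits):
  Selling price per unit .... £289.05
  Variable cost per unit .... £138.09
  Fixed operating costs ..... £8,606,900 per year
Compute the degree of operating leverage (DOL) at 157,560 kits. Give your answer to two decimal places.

1.57

At 157,560 units, contribution = 157,560 × £150.96 = £23,785,257.60.
Operating income = contribution − fixed costs = £23,785,257.60 − £8,606,900 = £15,178,357.60.
DOL = contribution ÷ EBIT = £23,785,257.60 ÷ £15,178,357.60 = 1.5671.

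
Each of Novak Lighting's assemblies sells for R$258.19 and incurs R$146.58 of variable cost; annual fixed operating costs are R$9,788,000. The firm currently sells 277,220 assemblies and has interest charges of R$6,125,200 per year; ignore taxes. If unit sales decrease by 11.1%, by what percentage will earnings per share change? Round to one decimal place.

At 277,220 units, contribution = 277,220 × R$111.61 = R$30,940,524.20.
Subtracting fixed costs: EBIT = R$30,940,524.20 − R$9,788,000 = R$21,152,524.20.
Interest = R$6,125,200.00, so EBIT − I = R$15,027,324.20.
DCL = total CM / (EBIT − I) = R$30,940,524.20 / R$15,027,324.20 = 2.0590.
EPS therefore changes by 2.0590 × (-11.1%) = -22.9%.

-22.9%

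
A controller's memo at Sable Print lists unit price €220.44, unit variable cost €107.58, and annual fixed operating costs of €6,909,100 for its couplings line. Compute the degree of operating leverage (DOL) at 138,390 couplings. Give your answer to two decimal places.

Contribution at this volume is 138,390 × €112.86 = €15,618,695.40.
Operating income = contribution − fixed costs = €15,618,695.40 − €6,909,100 = €8,709,595.40.
So DOL = total CM / EBIT = €15,618,695.40 / €8,709,595.40 = 1.7933.

1.79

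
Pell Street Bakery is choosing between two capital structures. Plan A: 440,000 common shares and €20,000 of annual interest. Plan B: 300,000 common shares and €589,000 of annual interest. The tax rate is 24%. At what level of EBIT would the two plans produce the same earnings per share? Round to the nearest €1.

€1,808,286

Set EPS_A = EPS_B: (EBIT − €20,000)(1 − 0.24) ÷ 440,000 = (EBIT − €589,000)(1 − 0.24) ÷ 300,000.
The (1 − t) factor cancels: (EBIT − 20,000) × 300,000 = (EBIT − 589,000) × 440,000.
Solving, EBIT = (589,000·440,000 − 20,000·300,000) / (440,000 − 300,000) = 253,160,000,000 / 140,000 = 1,808,285.71.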